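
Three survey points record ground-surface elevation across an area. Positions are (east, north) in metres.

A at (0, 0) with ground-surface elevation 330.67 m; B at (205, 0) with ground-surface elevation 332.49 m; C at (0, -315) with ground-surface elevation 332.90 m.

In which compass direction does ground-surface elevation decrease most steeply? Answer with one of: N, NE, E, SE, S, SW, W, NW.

NW

∂z/∂x = (332.49 − 330.67) / (205 − 0) = +0.008878
∂z/∂y = (332.90 − 330.67) / (-315 − 0) = -0.007079
Steepest decrease is along −∇f = (-0.008878 E, +0.007079 N) → northwest.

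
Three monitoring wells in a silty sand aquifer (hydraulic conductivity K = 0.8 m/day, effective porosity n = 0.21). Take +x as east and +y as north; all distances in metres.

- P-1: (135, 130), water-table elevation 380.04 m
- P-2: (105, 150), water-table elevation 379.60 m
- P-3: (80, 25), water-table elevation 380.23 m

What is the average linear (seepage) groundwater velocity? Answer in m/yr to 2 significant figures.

Differences from P-1: to P-2 (Δx, Δy, Δh) = (-30, 20, -0.44); to P-3 = (-55, -105, +0.19).
Solve a·Δx + b·Δy = Δh: det = (-30)·(-105) − (-55)·20 = 4250.
∂h/∂x = [(-0.44)·(-105) − (+0.19)·20] / 4250 = +0.009976
∂h/∂y = [(-30)·(+0.19) − (-55)·(-0.44)] / 4250 = -0.007035
|∇h| = √(0.009976² + -0.007035²) = 0.01221
Seepage velocity v = K·i/n = 0.8 × 0.01221 / 0.21 = 0.04651 m/day = 16.99 m/yr.

17 m/yr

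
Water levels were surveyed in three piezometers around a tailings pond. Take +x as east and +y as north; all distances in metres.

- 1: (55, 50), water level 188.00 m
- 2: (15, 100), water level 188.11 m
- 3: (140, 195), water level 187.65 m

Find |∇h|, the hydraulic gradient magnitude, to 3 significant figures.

Three-point gradient (reference 1): Δ to 2 = (-40, 50, +0.11), Δ to 3 = (85, 145, -0.35).
∂h/∂x = -0.003328, ∂h/∂y = -0.0004627 (det = -10050).
|∇h| = √(-0.003328² + -0.0004627²) = 0.00336

0.00336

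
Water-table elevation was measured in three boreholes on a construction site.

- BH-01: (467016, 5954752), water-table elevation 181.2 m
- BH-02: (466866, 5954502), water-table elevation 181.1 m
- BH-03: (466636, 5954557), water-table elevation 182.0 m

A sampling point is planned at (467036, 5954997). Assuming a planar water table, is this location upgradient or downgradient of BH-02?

Three-point gradient (reference BH-01): Δ to BH-02 = (-150, -250, -0.1), Δ to BH-03 = (-380, -195, +0.8).
∂h/∂x = -0.003338, ∂h/∂y = +0.002403 (det = -65750).
Head at (467036, 5954997) = 181.2 + (-0.003338)·(20) + (+0.002403)·(245) = 181.72 m.
That is higher than the 181.1 m at BH-02, so the point is upgradient.

upgradient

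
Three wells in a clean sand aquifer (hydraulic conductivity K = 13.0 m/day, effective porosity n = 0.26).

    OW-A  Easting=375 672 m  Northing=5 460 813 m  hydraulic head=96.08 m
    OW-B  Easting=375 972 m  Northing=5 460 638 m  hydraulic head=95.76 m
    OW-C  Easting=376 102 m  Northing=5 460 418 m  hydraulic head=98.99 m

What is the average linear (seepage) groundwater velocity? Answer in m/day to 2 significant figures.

Three-point gradient (reference OW-A): Δ to OW-B = (300, -175, -0.32), Δ to OW-C = (430, -395, +2.91).
∂h/∂x = -0.01470, ∂h/∂y = -0.02337 (det = -43250).
|∇h| = √(-0.01470² + -0.02337²) = 0.02761
Seepage velocity v = K·i/n = 13.0 × 0.02761 / 0.26 = 1.38 m/day.

1.4 m/day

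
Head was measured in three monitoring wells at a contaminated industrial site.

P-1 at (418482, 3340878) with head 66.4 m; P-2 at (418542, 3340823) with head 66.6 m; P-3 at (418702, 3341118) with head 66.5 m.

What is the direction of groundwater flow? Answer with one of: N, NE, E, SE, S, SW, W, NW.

Taking P-1 as reference: P-2−P-1 = (60, -55, +0.2); P-3−P-1 = (220, 240, +0.1).
Determinant of the coordinate differences = 60·240 − 220·(-55) = 26500.
∂h/∂x = [(+0.2)·240 − (+0.1)·(-55)] / 26500 = +0.002019
∂h/∂y = [60·(+0.1) − 220·(+0.2)] / 26500 = -0.001434
Flow = −∇h = (-0.002019 east, +0.001434 north), which points northwest.

NW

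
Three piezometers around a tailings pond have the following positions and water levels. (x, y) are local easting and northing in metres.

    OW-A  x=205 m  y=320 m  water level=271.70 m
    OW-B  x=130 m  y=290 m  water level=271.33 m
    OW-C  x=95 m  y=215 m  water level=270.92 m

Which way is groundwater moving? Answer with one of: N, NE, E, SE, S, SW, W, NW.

With h = a·x + b·y + c and OW-A as origin, the differences give:
  (-75)·a + (-30)·b = -0.37
  (-110)·a + (-105)·b = -0.78
Eliminate b (×(-105) and ×(-30), subtract): 4575·a = 15.450 → a = ∂h/∂x = +0.003377
Back-substitute: b = ∂h/∂y = +0.003891.
Flow = −∇h = (-0.003377 east, -0.003891 north), which points southwest.

SW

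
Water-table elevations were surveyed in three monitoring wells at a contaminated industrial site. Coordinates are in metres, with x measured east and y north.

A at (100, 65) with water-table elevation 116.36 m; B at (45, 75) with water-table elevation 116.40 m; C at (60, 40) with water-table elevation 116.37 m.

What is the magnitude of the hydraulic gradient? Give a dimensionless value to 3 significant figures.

0.000857

With h = a·x + b·y + c and A as origin, the differences give:
  (-55)·a + 10·b = +0.04
  (-40)·a + (-25)·b = +0.01
Eliminate b (×(-25) and ×10, subtract): 1775·a = -1.100 → a = ∂h/∂x = -0.0006197
Back-substitute: b = ∂h/∂y = +0.0005915.
|∇h| = √(-0.0006197² + 0.0005915²) = 0.0008567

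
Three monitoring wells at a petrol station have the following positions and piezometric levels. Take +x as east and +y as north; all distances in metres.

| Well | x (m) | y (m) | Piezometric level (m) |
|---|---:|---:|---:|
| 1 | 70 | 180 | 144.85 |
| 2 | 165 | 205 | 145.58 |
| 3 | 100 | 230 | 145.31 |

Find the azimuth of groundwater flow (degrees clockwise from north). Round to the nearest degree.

With h = a·x + b·y + c and 1 as origin, the differences give:
  95·a + 25·b = +0.73
  30·a + 50·b = +0.46
Eliminate b (×50 and ×25, subtract): 4000·a = 25.000 → a = ∂h/∂x = +0.006250
Back-substitute: b = ∂h/∂y = +0.005450.
Flow direction (−∇h) has components (-0.006250 E, -0.005450 N).
Azimuth = atan2(E, N) = atan2(-0.006250, -0.005450) = 228.9° ≈ 229°.

229°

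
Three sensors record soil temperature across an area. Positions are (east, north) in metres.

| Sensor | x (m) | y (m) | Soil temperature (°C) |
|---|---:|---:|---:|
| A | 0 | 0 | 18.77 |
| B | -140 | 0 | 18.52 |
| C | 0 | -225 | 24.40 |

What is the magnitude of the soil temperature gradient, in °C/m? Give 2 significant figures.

0.025 °C/m

∂T/∂x = (18.52 − 18.77) / (-140 − 0) = +0.001786
∂T/∂y = (24.40 − 18.77) / (-225 − 0) = -0.02502
|∇f| = √(0.001786² + -0.02502²) = 0.02508 °C/m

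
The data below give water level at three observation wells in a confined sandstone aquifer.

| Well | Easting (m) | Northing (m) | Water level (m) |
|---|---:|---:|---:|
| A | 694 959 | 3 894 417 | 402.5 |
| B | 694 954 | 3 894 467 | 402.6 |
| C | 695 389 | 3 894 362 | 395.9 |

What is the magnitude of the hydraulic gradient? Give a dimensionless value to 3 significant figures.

Taking A as reference: B−A = (-5, 50, +0.1); C−A = (430, -55, -6.6).
Determinant of the coordinate differences = (-5)·(-55) − 430·50 = -21225.
∂h/∂x = [(+0.1)·(-55) − (-6.6)·50] / -21225 = -0.01529
∂h/∂y = [(-5)·(-6.6) − 430·(+0.1)] / -21225 = +0.0004711
|∇h| = √(-0.01529² + 0.0004711²) = 0.0153

0.0153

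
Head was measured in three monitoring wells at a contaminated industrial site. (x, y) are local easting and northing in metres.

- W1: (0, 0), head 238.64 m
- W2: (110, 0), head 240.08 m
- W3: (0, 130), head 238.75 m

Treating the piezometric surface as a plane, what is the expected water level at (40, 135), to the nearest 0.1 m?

∂h/∂x = (240.08 − 238.64) / (110 − 0) = +0.01309
∂h/∂y = (238.75 − 238.64) / (130 − 0) = +0.0008462
h(40, 135) = 238.64 + (+0.01309)·(40) + (+0.0008462)·(135) = 238.64 +0.524 +0.114 = 239.278 m.

239.3 m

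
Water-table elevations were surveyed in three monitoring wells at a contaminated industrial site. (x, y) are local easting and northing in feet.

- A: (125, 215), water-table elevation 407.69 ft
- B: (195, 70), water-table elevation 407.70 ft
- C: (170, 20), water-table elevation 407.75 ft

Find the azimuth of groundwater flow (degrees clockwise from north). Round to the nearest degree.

061°

Three-point gradient (reference A): Δ to B = (70, -145, +0.01), Δ to C = (45, -195, +0.06).
∂h/∂x = -0.0009474, ∂h/∂y = -0.0005263 (det = -7125).
Flow direction (−∇h) has components (+0.0009474 E, +0.0005263 N).
Azimuth = atan2(E, N) = atan2(+0.0009474, +0.0005263) = 60.9° ≈ 061°.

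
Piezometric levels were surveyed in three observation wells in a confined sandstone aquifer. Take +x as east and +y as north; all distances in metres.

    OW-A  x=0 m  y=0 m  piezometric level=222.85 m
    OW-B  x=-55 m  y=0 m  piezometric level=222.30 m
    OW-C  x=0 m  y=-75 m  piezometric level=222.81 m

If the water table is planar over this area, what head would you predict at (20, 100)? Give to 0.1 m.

∂h/∂x = (222.30 − 222.85) / (-55 − 0) = +0.010000
∂h/∂y = (222.81 − 222.85) / (-75 − 0) = +0.0005333
h(20, 100) = 222.85 + (+0.010000)·(20) + (+0.0005333)·(100) = 222.85 +0.200 +0.053 = 223.103 m.

223.1 m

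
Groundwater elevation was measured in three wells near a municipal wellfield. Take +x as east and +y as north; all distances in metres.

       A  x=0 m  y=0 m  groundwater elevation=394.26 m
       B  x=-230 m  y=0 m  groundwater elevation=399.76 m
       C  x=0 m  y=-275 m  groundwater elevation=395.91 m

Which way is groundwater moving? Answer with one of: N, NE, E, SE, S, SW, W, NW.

∂h/∂x = (399.76 − 394.26) / (-230 − 0) = -0.02391
∂h/∂y = (395.91 − 394.26) / (-275 − 0) = -0.006000
Flow = −∇h = (+0.02391 east, +0.006000 north), which points east.

E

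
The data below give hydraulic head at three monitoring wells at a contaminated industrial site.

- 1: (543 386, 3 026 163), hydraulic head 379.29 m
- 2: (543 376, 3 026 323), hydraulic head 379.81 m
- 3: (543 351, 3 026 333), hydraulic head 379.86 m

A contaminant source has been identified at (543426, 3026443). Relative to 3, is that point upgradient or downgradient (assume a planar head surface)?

Differences from 1: to 2 (Δx, Δy, Δh) = (-10, 160, +0.52); to 3 = (-35, 170, +0.57).
Solve a·Δx + b·Δy = Δh: det = (-10)·170 − (-35)·160 = 3900.
∂h/∂x = [(+0.52)·170 − (+0.57)·160] / 3900 = -0.0007179
∂h/∂y = [(-10)·(+0.57) − (-35)·(+0.52)] / 3900 = +0.003205
Head at (543426, 3026443) = 379.29 + (-0.0007179)·(40) + (+0.003205)·(280) = 380.16 m.
That is higher than the 379.86 m at 3, so the point is upgradient.

upgradient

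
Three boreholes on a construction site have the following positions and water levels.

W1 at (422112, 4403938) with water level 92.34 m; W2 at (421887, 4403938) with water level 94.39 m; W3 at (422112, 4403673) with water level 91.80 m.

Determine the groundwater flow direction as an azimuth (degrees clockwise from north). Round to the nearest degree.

∂h/∂x = (94.39 − 92.34) / (421887 − 422112) = -0.009111
∂h/∂y = (91.80 − 92.34) / (4403673 − 4403938) = +0.002038
Flow direction (−∇h) has components (+0.009111 E, -0.002038 N).
Azimuth = atan2(E, N) = atan2(+0.009111, -0.002038) = 102.6° ≈ 103°.

103°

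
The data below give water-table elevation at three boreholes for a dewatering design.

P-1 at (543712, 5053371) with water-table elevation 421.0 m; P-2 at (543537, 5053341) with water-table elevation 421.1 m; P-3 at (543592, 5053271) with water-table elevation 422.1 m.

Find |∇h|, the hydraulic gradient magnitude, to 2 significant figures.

0.013

Differences from P-1: to P-2 (Δx, Δy, Δh) = (-175, -30, +0.1); to P-3 = (-120, -100, +1.1).
Solve a·Δx + b·Δy = Δh: det = (-175)·(-100) − (-120)·(-30) = 13900.
∂h/∂x = [(+0.1)·(-100) − (+1.1)·(-30)] / 13900 = +0.001655
∂h/∂y = [(-175)·(+1.1) − (-120)·(+0.1)] / 13900 = -0.01299
|∇h| = √(0.001655² + -0.01299²) = 0.0131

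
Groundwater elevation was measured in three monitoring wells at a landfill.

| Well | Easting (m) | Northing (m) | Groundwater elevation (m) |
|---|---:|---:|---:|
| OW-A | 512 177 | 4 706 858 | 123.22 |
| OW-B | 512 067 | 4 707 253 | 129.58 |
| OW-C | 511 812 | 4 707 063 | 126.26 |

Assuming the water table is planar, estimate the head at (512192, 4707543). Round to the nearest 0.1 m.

134.4 m

Taking OW-A as reference: OW-B−OW-A = (-110, 395, +6.36); OW-C−OW-A = (-365, 205, +3.04).
Determinant of the coordinate differences = (-110)·205 − (-365)·395 = 121625.
∂h/∂x = [(+6.36)·205 − (+3.04)·395] / 121625 = +0.0008469
∂h/∂y = [(-110)·(+3.04) − (-365)·(+6.36)] / 121625 = +0.01634
h(512192, 4707543) = 123.22 + (+0.0008469)·(15) + (+0.01634)·(685) = 123.22 +0.013 +11.191 = 134.424 m.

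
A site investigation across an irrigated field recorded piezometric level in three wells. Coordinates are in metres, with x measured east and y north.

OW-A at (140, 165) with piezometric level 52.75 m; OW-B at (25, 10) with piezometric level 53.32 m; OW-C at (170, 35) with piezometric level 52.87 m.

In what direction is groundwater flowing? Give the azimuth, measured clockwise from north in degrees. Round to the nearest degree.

Differences from OW-A: to OW-B (Δx, Δy, Δh) = (-115, -155, +0.57); to OW-C = (30, -130, +0.12).
Determinant of the coordinate differences = (-115)·(-130) − 30·(-155) = 19600.
∂h/∂x = [(+0.57)·(-130) − (+0.12)·(-155)] / 19600 = -0.002832
∂h/∂y = [(-115)·(+0.12) − 30·(+0.57)] / 19600 = -0.001577
Flow direction (−∇h) has components (+0.002832 E, +0.001577 N).
Azimuth = atan2(E, N) = atan2(+0.002832, +0.001577) = 60.9° ≈ 061°.

061°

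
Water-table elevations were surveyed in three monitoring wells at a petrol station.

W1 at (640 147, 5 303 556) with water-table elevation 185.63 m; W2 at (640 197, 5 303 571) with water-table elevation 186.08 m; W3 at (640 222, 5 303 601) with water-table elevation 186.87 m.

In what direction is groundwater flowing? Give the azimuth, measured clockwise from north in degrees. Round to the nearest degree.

183°

Three-point gradient (reference W1): Δ to W2 = (50, 15, +0.45), Δ to W3 = (75, 45, +1.24).
∂h/∂x = +0.001467, ∂h/∂y = +0.02511 (det = 1125).
Flow direction (−∇h) has components (-0.001467 E, -0.02511 N).
Azimuth = atan2(E, N) = atan2(-0.001467, -0.02511) = 183.3° ≈ 183°.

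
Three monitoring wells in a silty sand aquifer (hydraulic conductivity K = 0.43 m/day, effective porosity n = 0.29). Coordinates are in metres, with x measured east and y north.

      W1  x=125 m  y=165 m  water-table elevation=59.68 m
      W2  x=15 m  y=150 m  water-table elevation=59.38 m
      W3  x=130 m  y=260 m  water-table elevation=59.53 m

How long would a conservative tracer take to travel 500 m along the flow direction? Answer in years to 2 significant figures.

Taking W1 as reference: W2−W1 = (-110, -15, -0.30); W3−W1 = (5, 95, -0.15).
Solve a·Δx + b·Δy = Δh: det = (-110)·95 − 5·(-15) = -10375.
∂h/∂x = [(-0.30)·95 − (-0.15)·(-15)] / -10375 = +0.002964
∂h/∂y = [(-110)·(-0.15) − 5·(-0.30)] / -10375 = -0.001735
|∇h| = √(0.002964² + -0.001735²) = 0.003434
Seepage velocity v = K·i/n = 0.43 × 0.003434 / 0.29 = 0.005092 m/day.
t = 500 / 0.005092 = 9.819e+04 days = 269 years.

270 years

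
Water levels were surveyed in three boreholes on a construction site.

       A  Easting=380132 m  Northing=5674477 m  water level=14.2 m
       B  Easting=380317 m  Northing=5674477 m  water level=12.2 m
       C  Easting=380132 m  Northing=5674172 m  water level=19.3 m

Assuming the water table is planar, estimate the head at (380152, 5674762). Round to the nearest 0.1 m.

9.2 m

∂h/∂x = (12.2 − 14.2) / (380317 − 380132) = -0.01081
∂h/∂y = (19.3 − 14.2) / (5674172 − 5674477) = -0.01672
h(380152, 5674762) = 14.2 + (-0.01081)·(20) + (-0.01672)·(285) = 14.2 -0.216 -4.766 = 9.218 m.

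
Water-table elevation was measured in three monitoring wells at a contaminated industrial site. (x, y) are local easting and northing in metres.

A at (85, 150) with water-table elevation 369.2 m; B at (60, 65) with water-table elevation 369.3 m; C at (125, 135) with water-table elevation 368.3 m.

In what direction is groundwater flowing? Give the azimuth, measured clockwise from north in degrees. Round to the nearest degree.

103°

Three-point gradient (reference A): Δ to B = (-25, -85, +0.1), Δ to C = (40, -15, -0.9).
∂h/∂x = -0.02066, ∂h/∂y = +0.004901 (det = 3775).
Flow direction (−∇h) has components (+0.02066 E, -0.004901 N).
Azimuth = atan2(E, N) = atan2(+0.02066, -0.004901) = 103.3° ≈ 103°.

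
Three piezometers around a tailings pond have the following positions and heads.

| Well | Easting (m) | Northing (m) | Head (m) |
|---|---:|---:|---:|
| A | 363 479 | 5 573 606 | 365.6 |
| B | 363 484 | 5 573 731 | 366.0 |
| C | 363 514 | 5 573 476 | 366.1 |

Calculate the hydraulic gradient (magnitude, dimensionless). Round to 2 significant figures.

Differences from A: to B (Δx, Δy, Δh) = (5, 125, +0.4); to C = (35, -130, +0.5).
Determinant of the coordinate differences = 5·(-130) − 35·125 = -5025.
∂h/∂x = [(+0.4)·(-130) − (+0.5)·125] / -5025 = +0.02279
∂h/∂y = [5·(+0.5) − 35·(+0.4)] / -5025 = +0.002289
|∇h| = √(0.02279² + 0.002289²) = 0.0229

0.023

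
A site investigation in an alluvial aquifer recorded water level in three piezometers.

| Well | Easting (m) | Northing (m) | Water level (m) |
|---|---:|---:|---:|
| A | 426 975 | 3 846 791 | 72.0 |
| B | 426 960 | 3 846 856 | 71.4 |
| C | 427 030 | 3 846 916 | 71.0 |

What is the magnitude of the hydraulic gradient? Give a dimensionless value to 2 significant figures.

Differences from A: to B (Δx, Δy, Δh) = (-15, 65, -0.6); to C = (55, 125, -1.0).
Solve a·Δx + b·Δy = Δh: det = (-15)·125 − 55·65 = -5450.
∂h/∂x = [(-0.6)·125 − (-1.0)·65] / -5450 = +0.001835
∂h/∂y = [(-15)·(-1.0) − 55·(-0.6)] / -5450 = -0.008807
|∇h| = √(0.001835² + -0.008807²) = 0.008996

0.0090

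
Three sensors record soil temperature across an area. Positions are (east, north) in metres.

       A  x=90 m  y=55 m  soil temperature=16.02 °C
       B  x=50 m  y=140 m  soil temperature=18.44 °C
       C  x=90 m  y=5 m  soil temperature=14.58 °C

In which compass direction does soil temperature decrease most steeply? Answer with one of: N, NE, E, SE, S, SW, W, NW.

Three-point gradient (reference A): Δ to B = (-40, 85, +2.42), Δ to C = (0, -50, -1.44).
∂T/∂x = +0.0007000, ∂T/∂y = +0.02880 (det = 2000).
Steepest decrease is along −∇f = (-0.0007000 E, -0.02880 N) → south.

S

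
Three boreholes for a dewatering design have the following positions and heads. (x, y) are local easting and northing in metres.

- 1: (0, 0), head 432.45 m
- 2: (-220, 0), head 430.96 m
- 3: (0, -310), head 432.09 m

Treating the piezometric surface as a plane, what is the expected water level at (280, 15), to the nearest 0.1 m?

∂h/∂x = (430.96 − 432.45) / (-220 − 0) = +0.006773
∂h/∂y = (432.09 − 432.45) / (-310 − 0) = +0.001161
h(280, 15) = 432.45 + (+0.006773)·(280) + (+0.001161)·(15) = 432.45 +1.896 +0.017 = 434.364 m.

434.4 m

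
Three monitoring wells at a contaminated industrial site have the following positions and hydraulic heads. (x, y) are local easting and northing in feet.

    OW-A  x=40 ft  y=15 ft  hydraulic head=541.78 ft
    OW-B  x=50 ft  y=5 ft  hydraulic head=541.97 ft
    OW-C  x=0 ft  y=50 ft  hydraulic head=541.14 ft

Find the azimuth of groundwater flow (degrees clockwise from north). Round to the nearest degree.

012°

With h = a·x + b·y + c and OW-A as origin, the differences give:
  10·a + (-10)·b = +0.19
  (-40)·a + 35·b = -0.64
Eliminate b (×35 and ×(-10), subtract): -50·a = 0.250 → a = ∂h/∂x = -0.005000
Back-substitute: b = ∂h/∂y = -0.02400.
Flow direction (−∇h) has components (+0.005000 E, +0.02400 N).
Azimuth = atan2(E, N) = atan2(+0.005000, +0.02400) = 11.8° ≈ 012°.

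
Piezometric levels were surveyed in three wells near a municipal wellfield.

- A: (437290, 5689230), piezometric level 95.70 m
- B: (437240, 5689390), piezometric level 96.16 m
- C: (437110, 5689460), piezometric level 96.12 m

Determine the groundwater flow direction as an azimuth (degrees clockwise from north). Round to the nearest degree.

Differences from A: to B (Δx, Δy, Δh) = (-50, 160, +0.46); to C = (-180, 230, +0.42).
Determinant of the coordinate differences = (-50)·230 − (-180)·160 = 17300.
∂h/∂x = [(+0.46)·230 − (+0.42)·160] / 17300 = +0.002231
∂h/∂y = [(-50)·(+0.42) − (-180)·(+0.46)] / 17300 = +0.003572
Flow direction (−∇h) has components (-0.002231 E, -0.003572 N).
Azimuth = atan2(E, N) = atan2(-0.002231, -0.003572) = 212.0° ≈ 212°.

212°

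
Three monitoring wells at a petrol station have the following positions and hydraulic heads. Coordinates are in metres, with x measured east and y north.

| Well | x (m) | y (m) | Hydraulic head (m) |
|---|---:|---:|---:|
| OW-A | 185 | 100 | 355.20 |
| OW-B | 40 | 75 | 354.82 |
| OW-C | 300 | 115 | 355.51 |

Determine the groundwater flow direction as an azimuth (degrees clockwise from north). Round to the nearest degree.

Differences from OW-A: to OW-B (Δx, Δy, Δh) = (-145, -25, -0.38); to OW-C = (115, 15, +0.31).
Solve a·Δx + b·Δy = Δh: det = (-145)·15 − 115·(-25) = 700.
∂h/∂x = [(-0.38)·15 − (+0.31)·(-25)] / 700 = +0.002929
∂h/∂y = [(-145)·(+0.31) − 115·(-0.38)] / 700 = -0.001786
Flow direction (−∇h) has components (-0.002929 E, +0.001786 N).
Azimuth = atan2(E, N) = atan2(-0.002929, +0.001786) = 301.4° ≈ 301°.

301°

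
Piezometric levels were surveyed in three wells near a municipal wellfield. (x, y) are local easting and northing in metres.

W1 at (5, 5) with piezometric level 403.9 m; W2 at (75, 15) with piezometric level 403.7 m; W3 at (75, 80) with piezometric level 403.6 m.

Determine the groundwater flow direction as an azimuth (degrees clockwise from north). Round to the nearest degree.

With h = a·x + b·y + c and W1 as origin, the differences give:
  70·a + 10·b = -0.2
  70·a + 75·b = -0.3
Eliminate b (×75 and ×10, subtract): 4550·a = -12.00 → a = ∂h/∂x = -0.002637
Back-substitute: b = ∂h/∂y = -0.001538.
Flow direction (−∇h) has components (+0.002637 E, +0.001538 N).
Azimuth = atan2(E, N) = atan2(+0.002637, +0.001538) = 59.7° ≈ 060°.

060°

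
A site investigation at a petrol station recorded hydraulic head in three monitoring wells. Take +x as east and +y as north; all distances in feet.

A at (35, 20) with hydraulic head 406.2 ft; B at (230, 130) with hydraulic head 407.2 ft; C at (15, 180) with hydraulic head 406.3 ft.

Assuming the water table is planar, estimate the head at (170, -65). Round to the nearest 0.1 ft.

406.7 ft

Taking A as reference: B−A = (195, 110, +1.0); C−A = (-20, 160, +0.1).
Determinant of the coordinate differences = 195·160 − (-20)·110 = 33400.
∂h/∂x = [(+1.0)·160 − (+0.1)·110] / 33400 = +0.004461
∂h/∂y = [195·(+0.1) − (-20)·(+1.0)] / 33400 = +0.001183
h(170, -65) = 406.2 + (+0.004461)·(135) + (+0.001183)·(-85) = 406.2 +0.602 -0.101 = 406.702 ft.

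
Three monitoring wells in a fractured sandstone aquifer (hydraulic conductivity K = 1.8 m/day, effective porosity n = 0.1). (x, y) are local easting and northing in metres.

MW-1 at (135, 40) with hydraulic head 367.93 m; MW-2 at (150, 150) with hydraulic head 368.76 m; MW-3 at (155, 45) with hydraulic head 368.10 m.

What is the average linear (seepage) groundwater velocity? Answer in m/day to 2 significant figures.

Taking MW-1 as reference: MW-2−MW-1 = (15, 110, +0.83); MW-3−MW-1 = (20, 5, +0.17).
Solve a·Δx + b·Δy = Δh: det = 15·5 − 20·110 = -2125.
∂h/∂x = [(+0.83)·5 − (+0.17)·110] / -2125 = +0.006847
∂h/∂y = [15·(+0.17) − 20·(+0.83)] / -2125 = +0.006612
|∇h| = √(0.006847² + 0.006612²) = 0.009518
Seepage velocity v = K·i/n = 1.8 × 0.009518 / 0.1 = 0.1713 m/day.

0.17 m/day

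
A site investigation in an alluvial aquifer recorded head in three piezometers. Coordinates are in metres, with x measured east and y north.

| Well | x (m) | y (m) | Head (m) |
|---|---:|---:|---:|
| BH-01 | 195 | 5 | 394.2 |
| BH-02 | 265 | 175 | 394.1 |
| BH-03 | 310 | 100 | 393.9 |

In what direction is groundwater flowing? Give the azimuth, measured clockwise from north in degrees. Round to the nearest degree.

103°

Differences from BH-01: to BH-02 (Δx, Δy, Δh) = (70, 170, -0.1); to BH-03 = (115, 95, -0.3).
Solve a·Δx + b·Δy = Δh: det = 70·95 − 115·170 = -12900.
∂h/∂x = [(-0.1)·95 − (-0.3)·170] / -12900 = -0.003217
∂h/∂y = [70·(-0.3) − 115·(-0.1)] / -12900 = +0.0007364
Flow direction (−∇h) has components (+0.003217 E, -0.0007364 N).
Azimuth = atan2(E, N) = atan2(+0.003217, -0.0007364) = 102.9° ≈ 103°.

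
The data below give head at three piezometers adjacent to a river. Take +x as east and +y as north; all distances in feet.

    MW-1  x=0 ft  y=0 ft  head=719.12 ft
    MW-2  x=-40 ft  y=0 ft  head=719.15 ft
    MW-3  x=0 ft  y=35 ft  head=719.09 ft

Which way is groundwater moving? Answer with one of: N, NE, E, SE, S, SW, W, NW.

∂h/∂x = (719.15 − 719.12) / (-40 − 0) = -0.0007500
∂h/∂y = (719.09 − 719.12) / (35 − 0) = -0.0008571
Flow = −∇h = (+0.0007500 east, +0.0008571 north), which points northeast.

NE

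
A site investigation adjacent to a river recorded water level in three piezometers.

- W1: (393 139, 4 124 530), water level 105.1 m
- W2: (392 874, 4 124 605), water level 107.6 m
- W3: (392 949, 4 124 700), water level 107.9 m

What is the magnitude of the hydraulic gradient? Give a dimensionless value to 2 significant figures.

Differences from W1: to W2 (Δx, Δy, Δh) = (-265, 75, +2.5); to W3 = (-190, 170, +2.8).
Solve a·Δx + b·Δy = Δh: det = (-265)·170 − (-190)·75 = -30800.
∂h/∂x = [(+2.5)·170 − (+2.8)·75] / -30800 = -0.006981
∂h/∂y = [(-265)·(+2.8) − (-190)·(+2.5)] / -30800 = +0.008669
|∇h| = √(-0.006981² + 0.008669²) = 0.01113

0.011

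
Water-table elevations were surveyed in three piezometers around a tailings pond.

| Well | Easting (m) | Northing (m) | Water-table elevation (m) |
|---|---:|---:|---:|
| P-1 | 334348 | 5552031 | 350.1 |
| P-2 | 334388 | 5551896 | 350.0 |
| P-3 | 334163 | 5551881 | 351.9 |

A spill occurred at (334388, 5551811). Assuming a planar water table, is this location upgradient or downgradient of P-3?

downgradient

Taking P-1 as reference: P-2−P-1 = (40, -135, -0.1); P-3−P-1 = (-185, -150, +1.8).
Determinant of the coordinate differences = 40·(-150) − (-185)·(-135) = -30975.
∂h/∂x = [(-0.1)·(-150) − (+1.8)·(-135)] / -30975 = -0.008329
∂h/∂y = [40·(+1.8) − (-185)·(-0.1)] / -30975 = -0.001727
Head at (334388, 5551811) = 350.1 + (-0.008329)·(40) + (-0.001727)·(-220) = 350.15 m.
That is lower than the 351.9 m at P-3, so the point is downgradient.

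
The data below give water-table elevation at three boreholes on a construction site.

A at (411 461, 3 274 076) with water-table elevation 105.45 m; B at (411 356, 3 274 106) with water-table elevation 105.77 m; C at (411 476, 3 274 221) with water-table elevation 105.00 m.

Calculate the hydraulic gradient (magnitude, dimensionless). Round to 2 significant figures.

0.0047

Differences from A: to B (Δx, Δy, Δh) = (-105, 30, +0.32); to C = (15, 145, -0.45).
Determinant of the coordinate differences = (-105)·145 − 15·30 = -15675.
∂h/∂x = [(+0.32)·145 − (-0.45)·30] / -15675 = -0.003821
∂h/∂y = [(-105)·(-0.45) − 15·(+0.32)] / -15675 = -0.002708
|∇h| = √(-0.003821² + -0.002708²) = 0.004683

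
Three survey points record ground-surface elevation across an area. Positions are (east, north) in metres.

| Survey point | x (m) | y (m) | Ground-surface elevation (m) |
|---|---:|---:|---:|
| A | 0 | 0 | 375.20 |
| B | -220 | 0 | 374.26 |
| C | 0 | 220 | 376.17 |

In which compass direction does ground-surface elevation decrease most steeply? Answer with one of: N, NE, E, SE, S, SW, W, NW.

SW

∂z/∂x = (374.26 − 375.20) / (-220 − 0) = +0.004273
∂z/∂y = (376.17 − 375.20) / (220 − 0) = +0.004409
Steepest decrease is along −∇f = (-0.004273 E, -0.004409 N) → southwest.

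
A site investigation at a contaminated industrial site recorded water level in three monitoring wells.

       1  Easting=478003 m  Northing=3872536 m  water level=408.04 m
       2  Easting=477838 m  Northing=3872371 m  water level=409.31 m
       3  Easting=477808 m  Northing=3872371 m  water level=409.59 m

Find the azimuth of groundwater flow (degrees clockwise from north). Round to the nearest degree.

Taking 1 as reference: 2−1 = (-165, -165, +1.27); 3−1 = (-195, -165, +1.55).
Determinant of the coordinate differences = (-165)·(-165) − (-195)·(-165) = -4950.
∂h/∂x = [(+1.27)·(-165) − (+1.55)·(-165)] / -4950 = -0.009333
∂h/∂y = [(-165)·(+1.55) − (-195)·(+1.27)] / -4950 = +0.001636
Flow direction (−∇h) has components (+0.009333 E, -0.001636 N).
Azimuth = atan2(E, N) = atan2(+0.009333, -0.001636) = 99.9° ≈ 100°.

100°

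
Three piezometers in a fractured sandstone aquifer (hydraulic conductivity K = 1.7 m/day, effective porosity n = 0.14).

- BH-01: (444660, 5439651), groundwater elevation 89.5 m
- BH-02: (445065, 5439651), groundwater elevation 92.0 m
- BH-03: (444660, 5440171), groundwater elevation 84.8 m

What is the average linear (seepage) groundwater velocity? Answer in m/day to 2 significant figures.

0.13 m/day

∂h/∂x = (92.0 − 89.5) / (445065 − 444660) = +0.006173
∂h/∂y = (84.8 − 89.5) / (5440171 − 5439651) = -0.009038
|∇h| = √(0.006173² + -0.009038²) = 0.01094
Seepage velocity v = K·i/n = 1.7 × 0.01094 / 0.14 = 0.1328 m/day.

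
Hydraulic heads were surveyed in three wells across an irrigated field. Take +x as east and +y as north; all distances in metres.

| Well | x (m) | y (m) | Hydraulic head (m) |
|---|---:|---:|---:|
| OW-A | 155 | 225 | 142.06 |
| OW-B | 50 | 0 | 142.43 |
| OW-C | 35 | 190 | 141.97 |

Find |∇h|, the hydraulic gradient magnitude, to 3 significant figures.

0.00271

With h = a·x + b·y + c and OW-A as origin, the differences give:
  (-105)·a + (-225)·b = +0.37
  (-120)·a + (-35)·b = -0.09
Eliminate b (×(-35) and ×(-225), subtract): -23325·a = -33.200 → a = ∂h/∂x = +0.001423
Back-substitute: b = ∂h/∂y = -0.002309.
|∇h| = √(0.001423² + -0.002309²) = 0.002712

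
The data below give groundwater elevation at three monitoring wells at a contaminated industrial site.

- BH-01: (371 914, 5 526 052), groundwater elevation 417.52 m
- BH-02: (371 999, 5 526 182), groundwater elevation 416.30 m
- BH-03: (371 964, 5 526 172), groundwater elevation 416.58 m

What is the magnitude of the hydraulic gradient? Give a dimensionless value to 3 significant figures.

Three-point gradient (reference BH-01): Δ to BH-02 = (85, 130, -1.22), Δ to BH-03 = (50, 120, -0.94).
∂h/∂x = -0.006541, ∂h/∂y = -0.005108 (det = 3700).
|∇h| = √(-0.006541² + -0.005108²) = 0.008299

0.00830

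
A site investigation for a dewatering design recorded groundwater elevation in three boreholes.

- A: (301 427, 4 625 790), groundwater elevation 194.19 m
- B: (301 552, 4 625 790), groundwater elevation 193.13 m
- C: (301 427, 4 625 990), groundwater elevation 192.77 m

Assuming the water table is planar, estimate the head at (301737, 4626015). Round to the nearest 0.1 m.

∂h/∂x = (193.13 − 194.19) / (301552 − 301427) = -0.008480
∂h/∂y = (192.77 − 194.19) / (4625990 − 4625790) = -0.007100
h(301737, 4626015) = 194.19 + (-0.008480)·(310) + (-0.007100)·(225) = 194.19 -2.629 -1.597 = 189.964 m.

190.0 m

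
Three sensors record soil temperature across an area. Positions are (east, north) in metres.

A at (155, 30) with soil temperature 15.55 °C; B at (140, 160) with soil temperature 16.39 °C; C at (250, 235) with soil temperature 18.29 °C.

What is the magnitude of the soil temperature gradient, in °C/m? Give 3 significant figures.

0.0143 °C/m

With T = a·x + b·y + c and A as origin, the differences give:
  (-15)·a + 130·b = +0.84
  95·a + 205·b = +2.74
Eliminate b (×205 and ×130, subtract): -15425·a = -184.000 → a = ∂T/∂x = +0.01193
Back-substitute: b = ∂T/∂y = +0.007838.
|∇f| = √(0.01193² + 0.007838²) = 0.01427 °C/m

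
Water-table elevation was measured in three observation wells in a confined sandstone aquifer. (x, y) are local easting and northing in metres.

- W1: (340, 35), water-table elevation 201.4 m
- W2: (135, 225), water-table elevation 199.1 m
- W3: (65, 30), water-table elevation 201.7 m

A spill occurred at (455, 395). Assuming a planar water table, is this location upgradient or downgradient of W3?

downgradient

With h = a·x + b·y + c and W1 as origin, the differences give:
  (-205)·a + 190·b = -2.3
  (-275)·a + (-5)·b = +0.3
Eliminate b (×(-5) and ×190, subtract): 53275·a = -45.50 → a = ∂h/∂x = -0.0008541
Back-substitute: b = ∂h/∂y = -0.01303.
Head at (455, 395) = 201.4 + (-0.0008541)·(115) + (-0.01303)·(360) = 196.61 m.
That is lower than the 201.7 m at W3, so the point is downgradient.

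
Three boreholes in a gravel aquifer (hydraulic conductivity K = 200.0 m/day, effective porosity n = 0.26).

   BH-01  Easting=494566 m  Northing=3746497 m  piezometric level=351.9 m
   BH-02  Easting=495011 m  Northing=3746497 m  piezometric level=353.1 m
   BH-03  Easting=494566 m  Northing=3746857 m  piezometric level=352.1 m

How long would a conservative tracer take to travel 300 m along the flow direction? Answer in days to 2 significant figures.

∂h/∂x = (353.1 − 351.9) / (495011 − 494566) = +0.002697
∂h/∂y = (352.1 − 351.9) / (3746857 − 3746497) = +0.0005556
|∇h| = √(0.002697² + 0.0005556²) = 0.002754
Seepage velocity v = K·i/n = 200.0 × 0.002754 / 0.26 = 2.118 m/day.
t = 300 / 2.118 = 141.6 days.

140 days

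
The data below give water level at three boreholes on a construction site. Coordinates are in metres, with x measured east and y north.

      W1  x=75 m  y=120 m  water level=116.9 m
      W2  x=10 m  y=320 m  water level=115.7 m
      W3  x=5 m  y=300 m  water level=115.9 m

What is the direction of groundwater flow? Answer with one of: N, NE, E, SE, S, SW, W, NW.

NE

Differences from W1: to W2 (Δx, Δy, Δh) = (-65, 200, -1.2); to W3 = (-70, 180, -1.0).
Solve a·Δx + b·Δy = Δh: det = (-65)·180 − (-70)·200 = 2300.
∂h/∂x = [(-1.2)·180 − (-1.0)·200] / 2300 = -0.006957
∂h/∂y = [(-65)·(-1.0) − (-70)·(-1.2)] / 2300 = -0.008261
Flow = −∇h = (+0.006957 east, +0.008261 north), which points northeast.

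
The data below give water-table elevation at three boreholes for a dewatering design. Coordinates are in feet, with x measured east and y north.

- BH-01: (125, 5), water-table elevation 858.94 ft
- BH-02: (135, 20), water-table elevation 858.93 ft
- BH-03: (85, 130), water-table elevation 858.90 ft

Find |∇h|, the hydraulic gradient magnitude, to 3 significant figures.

With h = a·x + b·y + c and BH-01 as origin, the differences give:
  10·a + 15·b = -0.01
  (-40)·a + 125·b = -0.04
Eliminate b (×125 and ×15, subtract): 1850·a = -0.650 → a = ∂h/∂x = -0.0003514
Back-substitute: b = ∂h/∂y = -0.0004324.
|∇h| = √(-0.0003514² + -0.0004324²) = 0.0005572

0.000557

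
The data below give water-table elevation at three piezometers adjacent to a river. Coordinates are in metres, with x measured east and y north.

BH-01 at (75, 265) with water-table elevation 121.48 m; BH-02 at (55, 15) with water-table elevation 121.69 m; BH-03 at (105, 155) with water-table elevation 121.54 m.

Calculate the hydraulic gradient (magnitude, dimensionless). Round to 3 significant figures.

Differences from BH-01: to BH-02 (Δx, Δy, Δh) = (-20, -250, +0.21); to BH-03 = (30, -110, +0.06).
Solve a·Δx + b·Δy = Δh: det = (-20)·(-110) − 30·(-250) = 9700.
∂h/∂x = [(+0.21)·(-110) − (+0.06)·(-250)] / 9700 = -0.0008351
∂h/∂y = [(-20)·(+0.06) − 30·(+0.21)] / 9700 = -0.0007732
|∇h| = √(-0.0008351² + -0.0007732²) = 0.001138

0.00114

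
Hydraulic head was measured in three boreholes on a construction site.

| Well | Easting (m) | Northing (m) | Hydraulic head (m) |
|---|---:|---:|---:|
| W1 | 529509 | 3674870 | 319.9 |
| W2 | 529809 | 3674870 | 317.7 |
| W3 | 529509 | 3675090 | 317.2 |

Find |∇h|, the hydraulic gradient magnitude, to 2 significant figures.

0.014

∂h/∂x = (317.7 − 319.9) / (529809 − 529509) = -0.007333
∂h/∂y = (317.2 − 319.9) / (3675090 − 3674870) = -0.01227
|∇h| = √(-0.007333² + -0.01227²) = 0.01429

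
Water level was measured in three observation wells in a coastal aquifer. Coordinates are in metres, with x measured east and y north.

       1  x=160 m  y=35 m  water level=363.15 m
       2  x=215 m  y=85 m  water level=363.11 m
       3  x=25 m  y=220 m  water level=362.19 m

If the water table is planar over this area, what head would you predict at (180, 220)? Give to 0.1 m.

Taking 1 as reference: 2−1 = (55, 50, -0.04); 3−1 = (-135, 185, -0.96).
Determinant of the coordinate differences = 55·185 − (-135)·50 = 16925.
∂h/∂x = [(-0.04)·185 − (-0.96)·50] / 16925 = +0.002399
∂h/∂y = [55·(-0.96) − (-135)·(-0.04)] / 16925 = -0.003439
h(180, 220) = 363.15 + (+0.002399)·(20) + (-0.003439)·(185) = 363.15 +0.048 -0.636 = 362.562 m.

362.6 m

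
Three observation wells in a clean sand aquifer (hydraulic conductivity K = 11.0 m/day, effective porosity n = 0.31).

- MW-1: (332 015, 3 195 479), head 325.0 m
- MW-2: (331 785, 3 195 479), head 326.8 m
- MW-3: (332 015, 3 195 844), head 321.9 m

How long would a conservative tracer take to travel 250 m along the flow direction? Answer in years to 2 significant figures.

1.7 years

∂h/∂x = (326.8 − 325.0) / (331785 − 332015) = -0.007826
∂h/∂y = (321.9 − 325.0) / (3195844 − 3195479) = -0.008493
|∇h| = √(-0.007826² + -0.008493²) = 0.01155
Seepage velocity v = K·i/n = 11.0 × 0.01155 / 0.31 = 0.4098 m/day.
t = 250 / 0.4098 = 610.1 days = 1.67 years.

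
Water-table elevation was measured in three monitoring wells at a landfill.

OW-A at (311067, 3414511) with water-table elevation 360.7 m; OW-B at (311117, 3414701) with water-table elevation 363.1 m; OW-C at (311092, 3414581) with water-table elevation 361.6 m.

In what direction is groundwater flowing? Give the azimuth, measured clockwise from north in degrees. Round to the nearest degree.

191°

Three-point gradient (reference OW-A): Δ to OW-B = (50, 190, +2.4), Δ to OW-C = (25, 70, +0.9).
∂h/∂x = +0.002400, ∂h/∂y = +0.01200 (det = -1250).
Flow direction (−∇h) has components (-0.002400 E, -0.01200 N).
Azimuth = atan2(E, N) = atan2(-0.002400, -0.01200) = 191.3° ≈ 191°.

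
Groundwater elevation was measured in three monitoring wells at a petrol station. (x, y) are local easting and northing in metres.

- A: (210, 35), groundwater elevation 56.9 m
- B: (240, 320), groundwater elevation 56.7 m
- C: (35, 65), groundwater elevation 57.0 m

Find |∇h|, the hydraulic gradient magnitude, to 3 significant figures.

Differences from A: to B (Δx, Δy, Δh) = (30, 285, -0.2); to C = (-175, 30, +0.1).
Determinant of the coordinate differences = 30·30 − (-175)·285 = 50775.
∂h/∂x = [(-0.2)·30 − (+0.1)·285] / 50775 = -0.0006795
∂h/∂y = [30·(+0.1) − (-175)·(-0.2)] / 50775 = -0.0006302
|∇h| = √(-0.0006795² + -0.0006302²) = 0.0009268

0.000927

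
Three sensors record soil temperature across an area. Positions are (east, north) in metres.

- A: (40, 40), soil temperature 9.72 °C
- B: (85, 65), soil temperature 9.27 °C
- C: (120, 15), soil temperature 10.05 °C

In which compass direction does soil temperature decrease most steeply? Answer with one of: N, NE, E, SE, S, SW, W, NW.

With T = a·x + b·y + c and A as origin, the differences give:
  45·a + 25·b = -0.45
  80·a + (-25)·b = +0.33
Eliminate b (×(-25) and ×25, subtract): -3125·a = 3.000 → a = ∂T/∂x = -0.0009600
Back-substitute: b = ∂T/∂y = -0.01627.
Steepest decrease is along −∇f = (+0.0009600 E, +0.01627 N) → north.

N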